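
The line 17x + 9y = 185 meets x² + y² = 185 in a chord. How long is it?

The distance from (0, 0) to the line is 185/√370, and r² = 185.
Chord = 2√(r² − d²) = 2·√(185/2) = √370.

√370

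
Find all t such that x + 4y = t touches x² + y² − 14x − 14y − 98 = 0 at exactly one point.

t = 35 ± 14√17

For a tangent, require d(centre, line) = r = 14.
|1·7 + 4·7 − t| / √17 = 14
|t − (35)| = 14√17.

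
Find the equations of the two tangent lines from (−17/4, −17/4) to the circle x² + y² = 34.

3x + 5y = −34 and 5x + 3y = −34

Write the tangent as mx − y + (−17/4 − m·(−17/4)) = 0 and set its distance from the centre to √34:
[m·(17/4) − (17/4)]² = 34(m² + 1)
15m² + 34m + 15 = 0, so m = −3/5 or m = −5/3.
Through (−17/4, −17/4) these give 3x + 5y = −34 and 5x + 3y = −34.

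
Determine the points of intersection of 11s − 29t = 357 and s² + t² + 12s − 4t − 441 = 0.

(−15, −18) and (14, −7)

Substitute t = (−357 + 11s)/29:
962s² + 962s − 202020 = 0  ⟹  s² + s − 210 = 0
s = 14 or s = −15, giving (14, −7) and (−15, −18).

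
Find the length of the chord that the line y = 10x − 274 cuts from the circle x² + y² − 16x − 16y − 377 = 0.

Substitute y = 10x − 274:
101x² − 5656x + 79083 = 0  ⟹  x² − 56x + 783 = 0
x = 29 or x = 27, giving (29, 16) and (27, −4).
|(29, 16) − (27, −4)| = √((2)² + (20)²) = 2√101.

2√101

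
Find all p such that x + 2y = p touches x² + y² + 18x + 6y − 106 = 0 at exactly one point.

Tangency holds when the distance from the centre (−9, −3) to the line equals the radius 14:
|1·(−9) + 2·(−3) − p| / √5 = 14
|p − (−15)| = 14√5.

p = −15 ± 14√5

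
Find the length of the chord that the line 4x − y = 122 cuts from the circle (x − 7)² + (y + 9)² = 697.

8√17

Centre (7, −9), r² = 697. Perpendicular distance d from centre to line = |−85| / √17 = 85/√17.
Half the chord is √(r² − d²) = √(272), so the full chord is 8√17.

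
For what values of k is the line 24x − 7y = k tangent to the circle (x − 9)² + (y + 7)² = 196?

k = −85 or k = 615

For a tangent, require d(centre, line) = r = 14.
|24·9 − 7·(−7) − k| / √625 = 14
|k − (265)| = 14·25, so k = 615 or k = −85.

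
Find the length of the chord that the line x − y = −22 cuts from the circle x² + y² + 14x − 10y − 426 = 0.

30√2

From the line, y = x + 22. Substituting:
2x² + 48x − 162 = 0  ⟹  x² + 24x − 81 = 0
x = 3 or x = −27, giving (3, 25) and (−27, −5).
Chord length = distance between (3, 25) and (−27, −5) = √1800 = 30√2.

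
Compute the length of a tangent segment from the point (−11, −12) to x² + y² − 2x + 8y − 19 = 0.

2√43

Centre (1, −4), r² = 36. |PO|² = (−12)² + (−8)² = 208.
Power of the point: PT² = |PO|² − r² = 172, so PT = 2√43.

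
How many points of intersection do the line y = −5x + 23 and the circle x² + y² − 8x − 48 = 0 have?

2

d² = (5·4 + 1·0 − (23))²/26 = 9/26; r² = 64.
Since d² < r², the line cuts the circle twice.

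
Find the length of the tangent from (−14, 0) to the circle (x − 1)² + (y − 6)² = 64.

√197

With centre O = (1, 6), |OP|² = 261 and r² = 64.
The tangent meets the radius at right angles, so tangent² = |PO|² − r² = 261 − 64 = 197.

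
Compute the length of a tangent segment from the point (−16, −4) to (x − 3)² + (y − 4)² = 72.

The centre is (3, 4) and r = 6√2. The square of the distance from P to the centre is 361 + 64 = 425.
Power of the point: PT² = |PO|² − r² = 353, so PT = √353.

√353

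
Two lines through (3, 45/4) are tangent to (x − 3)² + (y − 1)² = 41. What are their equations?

Let a tangent through (3, 45/4) have slope m. Its distance from (3, 1) must equal √41:
[m·(0) − (−41/4)]² = 41(m² + 1)
16m² − 25 = 0, so m = 5/4 or m = −5/4.
Through (3, 45/4) these give 5x − 4y = −30 and 5x + 4y = 60.

5x − 4y = −30 and 5x + 4y = 60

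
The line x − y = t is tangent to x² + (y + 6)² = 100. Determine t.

t = 6 ± 10√2

For a tangent, require d(centre, line) = r = 10.
|1·0 − 1·(−6) − t| / √2 = 10
|t − (6)| = 10√2.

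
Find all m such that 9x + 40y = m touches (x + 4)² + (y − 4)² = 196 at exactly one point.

m = −450 or m = 698

The line touches the circle iff its distance from (−4, 4) is 14:
|9·(−4) + 40·4 − m| / √1681 = 14
|m − (124)| = 14·41, so m = 698 or m = −450.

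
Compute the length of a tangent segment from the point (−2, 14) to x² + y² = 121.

With centre O = (0, 0), |OP|² = 200 and r² = 121.
By the tangent–radius right angle, tangent length = √(|PO|² − r²) = √79.

√79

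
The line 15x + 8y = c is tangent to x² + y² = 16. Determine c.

For a tangent, require d(centre, line) = r = 4.
|15·0 + 8·0 − c| / √289 = 4
|c| = 4·17, so c = 68 or c = −68.

c = −68 or c = 68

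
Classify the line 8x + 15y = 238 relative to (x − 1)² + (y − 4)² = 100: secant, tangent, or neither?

Centre (1, 4), r² = 100. Distance² from centre to line = (−170)²/289 = 100.
Since d² = r², the line is tangent.

tangent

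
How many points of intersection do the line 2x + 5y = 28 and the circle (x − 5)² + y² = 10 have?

d² = (2·5 + 5·0 − (28))²/29 = 324/29; r² = 10.
Since d² > r², the line lies outside the circle.

0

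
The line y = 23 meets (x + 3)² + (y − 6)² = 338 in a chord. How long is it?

14

Substitute y = 23:
x² + 6x − 40 = 0
x = 4 or x = −10, giving (4, 23) and (−10, 23).
Chord length = distance between (4, 23) and (−10, 23) = √196 = 14.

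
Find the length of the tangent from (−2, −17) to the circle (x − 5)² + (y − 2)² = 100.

The centre is (5, 2) and r = 10. The square of the distance from P to the centre is 49 + 361 = 410.
The tangent meets the radius at right angles, so tangent² = |PO|² − r² = 410 − 100 = 310.

√310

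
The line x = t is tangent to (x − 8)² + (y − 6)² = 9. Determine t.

For a tangent, require d(centre, line) = r = 3.
|1·8 + 0·6 − t| / √1 = 3
|t − (8)| = 3, so t = 11 or t = 5.

t = 5 or t = 11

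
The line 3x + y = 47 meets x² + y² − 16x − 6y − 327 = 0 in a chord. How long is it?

12√10

Substitute y = −3x + 47:
10x² − 280x + 1600 = 0  ⟹  x² − 28x + 160 = 0
x = 20 or x = 8, giving (20, −13) and (8, 23).
|(20, −13) − (8, 23)| = √((12)² + (−36)²) = 12√10.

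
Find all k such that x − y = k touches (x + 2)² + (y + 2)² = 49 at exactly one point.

k = ±7√2

The line touches the circle iff its distance from (−2, −2) is 7:
|1·(−2) − 1·(−2) − k| / √2 = 7
|k| = 7√2.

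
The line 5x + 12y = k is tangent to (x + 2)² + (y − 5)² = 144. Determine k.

For a tangent, require d(centre, line) = r = 12.
|5·(−2) + 12·5 − k| / √169 = 12
|k − (50)| = 12·13, so k = 206 or k = −106.

k = −106 or k = 206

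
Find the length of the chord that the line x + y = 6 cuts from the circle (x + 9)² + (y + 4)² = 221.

Substitute y = −x + 6:
2x² − 2x − 40 = 0  ⟹  x² − x − 20 = 0
x = 5 or x = −4, giving (5, 1) and (−4, 10).
|(5, 1) − (−4, 10)| = √((9)² + (−9)²) = 9√2.

9√2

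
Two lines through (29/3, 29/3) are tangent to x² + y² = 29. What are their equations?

Let a tangent through (29/3, 29/3) have slope m. Its distance from (0, 0) must equal √29:
(−29/3m − (−29/3))² = 29(m² + 1)
10m² − 29m + 10 = 0, so m = 5/2 or m = 2/5.
With m = 5/2: 5x − 2y = 29. With m = 2/5: 2x − 5y = −29.

5x − 2y = 29 and 2x − 5y = −29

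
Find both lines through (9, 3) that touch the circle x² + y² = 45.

2x − y = 15 and x + 2y = 15

A line y − (3) = m(x − (9)) is tangent when its distance from (0, 0) is 3√5:
[m·(−9) − (−3)]² = 45(m² + 1)
2m² − 3m − 2 = 0, so m = 2 or m = −1/2.
Through (9, 3) these give 2x − y = 15 and x + 2y = 15.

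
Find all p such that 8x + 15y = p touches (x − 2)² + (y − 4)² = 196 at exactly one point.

Tangency holds when the distance from the centre (2, 4) to the line equals the radius 14:
|8·2 + 15·4 − p| / √289 = 14
|p − (76)| = 14·17, so p = 314 or p = −162.

p = −162 or p = 314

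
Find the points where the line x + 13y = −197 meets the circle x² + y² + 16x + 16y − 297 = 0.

(−28, −13) and (11, −16)

From the line, y = (−197 − x)/13. Substituting:
170x² + 2890x − 52360 = 0  ⟹  x² + 17x − 308 = 0
x = 11 or x = −28, giving (11, −16) and (−28, −13).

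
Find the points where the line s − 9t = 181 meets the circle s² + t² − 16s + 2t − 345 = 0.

(1, −20) and (19, −18)

From the line, t = (−181 + s)/9. Substituting:
82s² − 1640s + 1558 = 0  ⟹  s² − 20s + 19 = 0
s = 19 or s = 1, giving (19, −18) and (1, −20).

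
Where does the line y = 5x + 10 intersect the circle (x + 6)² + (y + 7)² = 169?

(−6, −20) and (−1, 5)

From the line, y = 5x + 10. Substituting:
26x² + 182x + 156 = 0  ⟹  x² + 7x + 6 = 0
x = −1 or x = −6, giving (−1, 5) and (−6, −20).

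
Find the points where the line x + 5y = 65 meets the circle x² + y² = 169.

(0, 13) and (5, 12)

From the line, y = (65 − x)/5. Substituting:
26x² − 130x = 0  ⟹  x² − 5x = 0
x = 5 or x = 0, giving (5, 12) and (0, 13).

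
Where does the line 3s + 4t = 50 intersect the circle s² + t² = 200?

Express t = (50 − 3s)/4 and substitute into the circle:
25s² − 300s − 700 = 0  ⟹  s² − 12s − 28 = 0
s = 14 or s = −2, giving (14, 2) and (−2, 14).

(−2, 14) and (14, 2)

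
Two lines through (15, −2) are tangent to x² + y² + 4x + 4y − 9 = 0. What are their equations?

Write the tangent as mx − y + (−2 − m·(15)) = 0 and set its distance from the centre to √17:
(−17m − (0))² = 17(m² + 1)
16m² − 1 = 0, so m = 1/4 or m = −1/4.
Through (15, −2) these give x − 4y = 23 and x + 4y = 7.

x − 4y = 23 and x + 4y = 7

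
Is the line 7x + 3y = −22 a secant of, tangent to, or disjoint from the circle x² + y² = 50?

Substituting the line into the circle gives 58x² + 308x + 34 = 0.
Discriminant = (308)² − 4·58·(34) = 86976 > 0.
Two real roots: the line is a secant.

secant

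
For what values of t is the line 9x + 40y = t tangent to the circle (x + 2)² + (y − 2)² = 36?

For a tangent, require d(centre, line) = r = 6.
|9·(−2) + 40·2 − t| / √1681 = 6
|t − (62)| = 6·41, so t = 308 or t = −184.

t = −184 or t = 308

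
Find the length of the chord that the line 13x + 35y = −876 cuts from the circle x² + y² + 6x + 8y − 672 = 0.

Centre (−3, −4), r² = 697. Perpendicular distance d from centre to line = |697| / √1394 = 697/√1394.
Half the chord is √(r² − d²) = √(697/2), so the full chord is √1394.

√1394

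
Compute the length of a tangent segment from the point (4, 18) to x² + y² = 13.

The centre is (0, 0) and r = √13. The square of the distance from P to the centre is 16 + 324 = 340.
The tangent meets the radius at right angles, so tangent² = |PO|² − r² = 340 − 13 = 327.

√327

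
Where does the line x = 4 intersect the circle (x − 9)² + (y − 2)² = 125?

The line gives x = 4. Substituting into the circle:
y² − 4y − 96 = 0
y = 12 or y = −8, giving (4, 12) and (4, −8).

(4, −8) and (4, 12)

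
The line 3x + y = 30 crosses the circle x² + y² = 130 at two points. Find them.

Express y = −3x + 30 and substitute into the circle:
10x² − 180x + 770 = 0  ⟹  x² − 18x + 77 = 0
x = 11 or x = 7, giving (11, −3) and (7, 9).

(7, 9) and (11, −3)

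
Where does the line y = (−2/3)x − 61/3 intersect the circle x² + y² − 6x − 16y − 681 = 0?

From the line, y = (−61 − 2x)/3. Substituting:
13x² + 286x + 520 = 0  ⟹  x² + 22x + 40 = 0
x = −2 or x = −20, giving (−2, −19) and (−20, −7).

(−20, −7) and (−2, −19)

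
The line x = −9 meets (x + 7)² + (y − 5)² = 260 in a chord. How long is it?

32

The distance from (−7, 5) to the line is 2, and r² = 260.
Half the chord is √(r² − d²) = √(256), so the full chord is 32.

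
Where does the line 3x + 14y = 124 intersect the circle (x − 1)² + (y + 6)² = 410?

(−10, 11) and (18, 5)

Substitute y = (124 − 3x)/14:
205x² − 1640x − 36900 = 0  ⟹  x² − 8x − 180 = 0
x = 18 or x = −10, giving (18, 5) and (−10, 11).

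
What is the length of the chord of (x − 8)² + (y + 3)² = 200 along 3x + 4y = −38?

20

From the line, y = (−38 − 3x)/4. Substituting:
25x² − 100x − 1500 = 0  ⟹  x² − 4x − 60 = 0
x = 10 or x = −6, giving (10, −17) and (−6, −5).
Chord length = distance between (10, −17) and (−6, −5) = √400 = 20.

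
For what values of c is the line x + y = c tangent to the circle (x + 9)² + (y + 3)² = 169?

Tangency holds when the distance from the centre (−9, −3) to the line equals the radius 13:
|1·(−9) + 1·(−3) − c| / √2 = 13
|c − (−12)| = 13√2.

c = −12 ± 13√2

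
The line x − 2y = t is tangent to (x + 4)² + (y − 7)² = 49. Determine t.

t = −18 ± 7√5

For a tangent, require d(centre, line) = r = 7.
|1·(−4) − 2·7 − t| / √5 = 7
|t − (−18)| = 7√5.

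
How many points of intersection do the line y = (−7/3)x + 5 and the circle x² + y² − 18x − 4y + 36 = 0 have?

d² = (7·9 + 3·2 − (15))²/58 = 1458/29; r² = 49.
Since d² > r², the line lies outside the circle.

0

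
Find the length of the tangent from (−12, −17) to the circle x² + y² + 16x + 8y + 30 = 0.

With centre O = (−8, −4), |OP|² = 185 and r² = 50.
The tangent meets the radius at right angles, so tangent² = |PO|² − r² = 185 − 50 = 135.

3√15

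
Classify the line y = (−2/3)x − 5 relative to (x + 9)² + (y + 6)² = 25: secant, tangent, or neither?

neither

Substituting the line into the circle gives 13x² + 150x + 513 = 0.
Δ = 22500 − 26676 = −4176.
No real roots: the line does not meet the circle.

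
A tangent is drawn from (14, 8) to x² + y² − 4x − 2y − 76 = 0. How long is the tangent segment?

Centre (2, 1), r² = 81. |PO|² = (12)² + (7)² = 193.
The tangent meets the radius at right angles, so tangent² = |PO|² − r² = 193 − 81 = 112.

4√7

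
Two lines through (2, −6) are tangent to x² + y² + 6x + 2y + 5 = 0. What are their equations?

Let a tangent through (2, −6) have slope m. Its distance from (−3, −1) must equal √5:
[m·(−5) − (5)]² = 5(m² + 1)
2m² + 5m + 2 = 0, so m = −1/2 or m = −2.
Through (2, −6) these give x + 2y = −10 and 2x + y = −2.

x + 2y = −10 and 2x + y = −2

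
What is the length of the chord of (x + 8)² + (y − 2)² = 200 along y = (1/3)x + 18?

4√10

Substitute y = (54 + x)/3:
10x² + 240x + 1080 = 0  ⟹  x² + 24x + 108 = 0
x = −6 or x = −18, giving (−6, 16) and (−18, 12).
Chord length = distance between (−6, 16) and (−18, 12) = √160 = 4√10.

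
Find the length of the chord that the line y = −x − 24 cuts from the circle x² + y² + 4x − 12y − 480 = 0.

The distance from (−2, 6) to the line is 28/√2, and r² = 520.
Chord = 2√(r² − d²) = 2·√(128) = 16√2.

16√2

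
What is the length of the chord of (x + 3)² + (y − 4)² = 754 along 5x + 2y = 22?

Centre (−3, 4), r² = 754. Perpendicular distance d from centre to line = |−29| / √29 = 29/√29.
Chord = 2√(r² − d²) = 2·√(725) = 10√29.

10√29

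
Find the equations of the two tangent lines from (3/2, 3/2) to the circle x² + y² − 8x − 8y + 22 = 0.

A line y − (3/2) = m(x − (3/2)) is tangent when its distance from (4, 4) is √10:
(5/2m − (5/2))² = 10(m² + 1)
3m² + 10m + 3 = 0, so m = −1/3 or m = −3.
Through (3/2, 3/2) these give x + 3y = 6 and 3x + y = 6.

x + 3y = 6 and 3x + y = 6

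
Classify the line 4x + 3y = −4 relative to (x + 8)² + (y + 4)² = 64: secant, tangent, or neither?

Centre (−8, −4), r² = 64. Distance² from centre to line = (−40)²/25 = 64.
Since d² = r², the line is tangent.

tangent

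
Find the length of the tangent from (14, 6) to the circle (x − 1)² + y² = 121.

With centre O = (1, 0), |OP|² = 205 and r² = 121.
Power of the point: PT² = |PO|² − r² = 84, so PT = 2√21.

2√21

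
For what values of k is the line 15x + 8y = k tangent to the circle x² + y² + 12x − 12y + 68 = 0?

Tangency holds when the distance from the centre (−6, 6) to the line equals the radius 2:
|15·(−6) + 8·6 − k| / √289 = 2
|k − (−42)| = 2·17, so k = −8 or k = −76.

k = −76 or k = −8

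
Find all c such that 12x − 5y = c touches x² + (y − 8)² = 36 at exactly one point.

c = −118 or c = 38

For a tangent, require d(centre, line) = r = 6.
|12·0 − 5·8 − c| / √169 = 6
|c − (−40)| = 6·13, so c = 38 or c = −118.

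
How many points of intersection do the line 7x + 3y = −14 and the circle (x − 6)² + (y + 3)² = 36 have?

d² = (7·6 + 3·(−3) − (−14))²/58 = 2209/58; r² = 36.
Since d² > r², the line lies outside the circle.

0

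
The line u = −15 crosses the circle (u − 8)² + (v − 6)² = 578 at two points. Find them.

(−15, −1) and (−15, 13)

The line gives u = −15. Substituting into the circle:
v² − 12v − 13 = 0
v = 13 or v = −1, giving (−15, 13) and (−15, −1).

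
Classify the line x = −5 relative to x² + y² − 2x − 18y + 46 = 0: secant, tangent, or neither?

Substituting the line into the circle gives y² − 18y + 81 = 0.
Δ = 324 − 324 = 0.
A repeated root: the line is tangent.

tangent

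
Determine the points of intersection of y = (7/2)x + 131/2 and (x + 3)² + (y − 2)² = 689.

(−23, −15) and (−11, 27)

From the line, y = (131 + 7x)/2. Substituting:
53x² + 1802x + 13409 = 0  ⟹  x² + 34x + 253 = 0
x = −11 or x = −23, giving (−11, 27) and (−23, −15).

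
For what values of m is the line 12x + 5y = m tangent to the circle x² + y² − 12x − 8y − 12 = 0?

Tangency holds when the distance from the centre (6, 4) to the line equals the radius 8:
|12·6 + 5·4 − m| / √169 = 8
|m − (92)| = 8·13, so m = 196 or m = −12.

m = −12 or m = 196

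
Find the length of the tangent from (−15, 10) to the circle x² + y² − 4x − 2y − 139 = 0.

The centre is (2, 1) and r = 12. The square of the distance from P to the centre is 289 + 81 = 370.
Power of the point: PT² = |PO|² − r² = 226, so PT = √226.

√226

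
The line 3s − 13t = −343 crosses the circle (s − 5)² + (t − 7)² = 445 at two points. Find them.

From the line, t = (343 + 3s)/13. Substituting:
178s² − 178s − 7476 = 0  ⟹  s² − s − 42 = 0
s = 7 or s = −6, giving (7, 28) and (−6, 25).

(−6, 25) and (7, 28)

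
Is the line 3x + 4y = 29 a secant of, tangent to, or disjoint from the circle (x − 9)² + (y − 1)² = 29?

secant

d² = (3·9 + 4·1 − (29))²/25 = 4/25; r² = 29.
Since d² < r², the line cuts the circle twice.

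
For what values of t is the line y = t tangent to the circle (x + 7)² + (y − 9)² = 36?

t = 3 or t = 15

For a tangent, require d(centre, line) = r = 6.
|0·(−7) + 1·9 − t| / √1 = 6
|t − (9)| = 6, so t = 15 or t = 3.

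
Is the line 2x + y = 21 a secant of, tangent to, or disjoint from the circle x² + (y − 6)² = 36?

Substituting the line into the circle gives 5x² − 60x + 189 = 0.
Discriminant = (−60)² − 4·5·(189) = −180 < 0.
No real roots: the line does not meet the circle.

disjoint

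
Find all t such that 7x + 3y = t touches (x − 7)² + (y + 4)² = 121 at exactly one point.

Tangency holds when the distance from the centre (7, −4) to the line equals the radius 11:
|7·7 + 3·(−4) − t| / √58 = 11
|t − (37)| = 11√58.

t = 37 ± 11√58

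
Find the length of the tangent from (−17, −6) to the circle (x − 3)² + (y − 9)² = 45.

2√145

Centre (3, 9), r² = 45. |PO|² = (−20)² + (−15)² = 625.
Power of the point: PT² = |PO|² − r² = 580, so PT = 2√145.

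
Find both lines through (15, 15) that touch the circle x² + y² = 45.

A line y − (15) = m(x − (15)) is tangent when its distance from (0, 0) is 3√5:
[m·(−15) − (−15)]² = 45(m² + 1)
2m² − 5m + 2 = 0, so m = 2 or m = 1/2.
With m = 2: 2x − y = 15. With m = 1/2: x − 2y = −15.

2x − y = 15 and x − 2y = −15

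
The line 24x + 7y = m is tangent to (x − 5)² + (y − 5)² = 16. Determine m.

Tangency holds when the distance from the centre (5, 5) to the line equals the radius 4:
|24·5 + 7·5 − m| / √625 = 4
|m − (155)| = 4·25, so m = 255 or m = 55.

m = 55 or m = 255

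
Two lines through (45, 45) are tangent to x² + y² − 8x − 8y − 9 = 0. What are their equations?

5x − 4y = 45 and 4x − 5y = −45

A line y − (45) = m(x − (45)) is tangent when its distance from (4, 4) is √41:
(−41m − (−41))² = 41(m² + 1)
20m² − 41m + 20 = 0, so m = 5/4 or m = 4/5.
Through (45, 45) these give 5x − 4y = 45 and 4x − 5y = −45.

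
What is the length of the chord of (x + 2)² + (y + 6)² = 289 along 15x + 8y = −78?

34

Express y = (−78 − 15x)/8 and substitute into the circle:
289x² + 1156x − 17340 = 0  ⟹  x² + 4x − 60 = 0
x = 6 or x = −10, giving (6, −21) and (−10, 9).
|(6, −21) − (−10, 9)| = √((16)² + (−30)²) = 34.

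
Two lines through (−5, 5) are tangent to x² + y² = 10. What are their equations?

3x + y = −10 and x + 3y = 10

A line y − (5) = m(x − (−5)) is tangent when its distance from (0, 0) is √10:
[m·(5) − (−5)]² = 10(m² + 1)
3m² + 10m + 3 = 0, so m = −3 or m = −1/3.
Through (−5, 5) these give 3x + y = −10 and x + 3y = 10.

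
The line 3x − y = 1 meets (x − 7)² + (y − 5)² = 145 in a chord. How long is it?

Express y = 3x − 1 and substitute into the circle:
10x² − 50x − 60 = 0  ⟹  x² − 5x − 6 = 0
x = 6 or x = −1, giving (6, 17) and (−1, −4).
Chord length = distance between (6, 17) and (−1, −4) = √490 = 7√10.

7√10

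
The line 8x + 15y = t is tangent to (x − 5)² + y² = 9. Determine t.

Tangency holds when the distance from the centre (5, 0) to the line equals the radius 3:
|8·5 + 15·0 − t| / √289 = 3
|t − (40)| = 3·17, so t = 91 or t = −11.

t = −11 or t = 91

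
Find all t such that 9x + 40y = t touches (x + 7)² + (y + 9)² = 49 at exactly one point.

The line touches the circle iff its distance from (−7, −9) is 7:
|9·(−7) + 40·(−9) − t| / √1681 = 7
|t − (−423)| = 7·41, so t = −136 or t = −710.

t = −710 or t = −136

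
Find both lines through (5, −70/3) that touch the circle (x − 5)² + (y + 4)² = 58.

7x + 3y = −35 and 7x − 3y = 105

A line y − (−70/3) = m(x − (5)) is tangent when its distance from (5, −4) is √58:
(0m − (58/3))² = 58(m² + 1)
9m² − 49 = 0, so m = −7/3 or m = 7/3.
With m = −7/3: 7x + 3y = −35. With m = 7/3: 7x − 3y = 105.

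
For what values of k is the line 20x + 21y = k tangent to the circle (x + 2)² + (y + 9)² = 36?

The line touches the circle iff its distance from (−2, −9) is 6:
|20·(−2) + 21·(−9) − k| / √841 = 6
|k − (−229)| = 6·29, so k = −55 or k = −403.

k = −403 or k = −55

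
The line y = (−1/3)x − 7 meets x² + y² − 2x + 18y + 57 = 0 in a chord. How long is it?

Express y = (−21 − x)/3 and substitute into the circle:
10x² − 30x − 180 = 0  ⟹  x² − 3x − 18 = 0
x = 6 or x = −3, giving (6, −9) and (−3, −6).
Chord length = distance between (6, −9) and (−3, −6) = √90 = 3√10.

3√10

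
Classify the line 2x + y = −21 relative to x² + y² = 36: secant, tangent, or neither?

Centre (0, 0), r² = 36. Distance² from centre to line = (21)²/5 = 441/5.
Since d² > r², the line lies outside the circle.

neither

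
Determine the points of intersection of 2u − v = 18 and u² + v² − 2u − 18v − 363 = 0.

(3, −12) and (19, 20)

Express v = 2u − 18 and substitute into the circle:
5u² − 110u + 285 = 0  ⟹  u² − 22u + 57 = 0
u = 19 or u = 3, giving (19, 20) and (3, −12).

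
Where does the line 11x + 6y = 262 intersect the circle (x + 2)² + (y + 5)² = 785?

(14, 18) and (26, −4)

Express y = (262 − 11x)/6 and substitute into the circle:
157x² − 6280x + 57148 = 0  ⟹  x² − 40x + 364 = 0
x = 26 or x = 14, giving (26, −4) and (14, 18).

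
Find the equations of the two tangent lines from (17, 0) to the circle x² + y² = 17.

Let a tangent through (17, 0) have slope m. Its distance from (0, 0) must equal √17:
(−17m − (0))² = 17(m² + 1)
16m² − 1 = 0, so m = −1/4 or m = 1/4.
Through (17, 0) these give x + 4y = 17 and x − 4y = 17.

x + 4y = 17 and x − 4y = 17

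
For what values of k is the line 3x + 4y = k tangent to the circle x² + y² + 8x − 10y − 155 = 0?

Tangency holds when the distance from the centre (−4, 5) to the line equals the radius 14:
|3·(−4) + 4·5 − k| / √25 = 14
|k − (8)| = 14·5, so k = 78 or k = −62.

k = −62 or k = 78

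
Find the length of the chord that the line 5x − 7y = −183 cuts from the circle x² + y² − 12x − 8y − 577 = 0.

From the line, y = (183 + 5x)/7. Substituting:
74x² + 962x − 5032 = 0  ⟹  x² + 13x − 68 = 0
x = 4 or x = −17, giving (4, 29) and (−17, 14).
Chord length = distance between (4, 29) and (−17, 14) = √666 = 3√74.

3√74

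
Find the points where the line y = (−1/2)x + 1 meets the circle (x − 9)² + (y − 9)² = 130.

From the line, y = (2 − x)/2. Substituting:
5x² − 40x + 60 = 0  ⟹  x² − 8x + 12 = 0
x = 6 or x = 2, giving (6, −2) and (2, 0).

(2, 0) and (6, −2)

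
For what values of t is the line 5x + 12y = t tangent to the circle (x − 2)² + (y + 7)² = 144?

t = −230 or t = 82

The line touches the circle iff its distance from (2, −7) is 12:
|5·2 + 12·(−7) − t| / √169 = 12
|t − (−74)| = 12·13, so t = 82 or t = −230.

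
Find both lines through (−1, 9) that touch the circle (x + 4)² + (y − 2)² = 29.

5x + 2y = 13 and 2x − 5y = −47

A line y − (9) = m(x − (−1)) is tangent when its distance from (−4, 2) is √29:
(−3m − (−7))² = 29(m² + 1)
10m² + 21m − 10 = 0, so m = −5/2 or m = 2/5.
Through (−1, 9) these give 5x + 2y = 13 and 2x − 5y = −47.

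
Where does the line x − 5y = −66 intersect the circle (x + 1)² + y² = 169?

(−6, 12) and (−1, 13)

Substitute y = (66 + x)/5:
26x² + 182x + 156 = 0  ⟹  x² + 7x + 6 = 0
x = −1 or x = −6, giving (−1, 13) and (−6, 12).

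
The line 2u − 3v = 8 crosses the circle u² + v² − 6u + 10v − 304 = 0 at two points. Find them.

From the line, v = (−8 + 2u)/3. Substituting:
13u² − 26u − 2912 = 0  ⟹  u² − 2u − 224 = 0
u = 16 or u = −14, giving (16, 8) and (−14, −12).

(−14, −12) and (16, 8)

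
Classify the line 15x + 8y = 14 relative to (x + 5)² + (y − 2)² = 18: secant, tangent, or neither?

Centre (−5, 2), r² = 18. Distance² from centre to line = (−73)²/289 = 5329/289.
Since d² > r², the line lies outside the circle.

neither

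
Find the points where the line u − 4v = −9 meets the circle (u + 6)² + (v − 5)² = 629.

(−29, −5) and (19, 7)

Express v = (9 + u)/4 and substitute into the circle:
17u² + 170u − 9367 = 0  ⟹  u² + 10u − 551 = 0
u = 19 or u = −29, giving (19, 7) and (−29, −5).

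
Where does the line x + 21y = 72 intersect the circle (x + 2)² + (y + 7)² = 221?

(−12, 4) and (9, 3)

Substitute y = (72 − x)/21:
442x² + 1326x − 47736 = 0  ⟹  x² + 3x − 108 = 0
x = 9 or x = −12, giving (9, 3) and (−12, 4).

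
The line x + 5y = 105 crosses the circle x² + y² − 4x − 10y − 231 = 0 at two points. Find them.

Express y = (105 − x)/5 and substitute into the circle:
26x² − 260x = 0  ⟹  x² − 10x = 0
x = 10 or x = 0, giving (10, 19) and (0, 21).

(0, 21) and (10, 19)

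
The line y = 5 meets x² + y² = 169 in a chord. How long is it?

24

Substitute y = 5:
x² − 144 = 0
x = 12 or x = −12, giving (12, 5) and (−12, 5).
Chord length = distance between (12, 5) and (−12, 5) = √576 = 24.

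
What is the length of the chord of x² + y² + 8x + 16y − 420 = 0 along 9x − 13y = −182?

10√10

Express y = (182 + 9x)/13 and substitute into the circle:
250x² + 6500x = 0  ⟹  x² + 26x = 0
x = 0 or x = −26, giving (0, 14) and (−26, −4).
|(0, 14) − (−26, −4)| = √((26)² + (18)²) = 10√10.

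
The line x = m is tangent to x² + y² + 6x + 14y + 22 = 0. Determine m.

m = −9 or m = 3

For a tangent, require d(centre, line) = r = 6.
|1·(−3) + 0·(−7) − m| / √1 = 6
|m − (−3)| = 6, so m = 3 or m = −9.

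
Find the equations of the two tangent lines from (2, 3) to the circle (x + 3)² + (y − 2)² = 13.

2x + 3y = 13 and 3x − 2y = 0

A line y − (3) = m(x − (2)) is tangent when its distance from (−3, 2) is √13:
(−5m − (−1))² = 13(m² + 1)
6m² − 5m − 6 = 0, so m = −2/3 or m = 3/2.
With m = −2/3: 2x + 3y = 13. With m = 3/2: 3x − 2y = 0.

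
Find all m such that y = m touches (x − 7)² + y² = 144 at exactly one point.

m = −12 or m = 12

Tangency holds when the distance from the centre (7, 0) to the line equals the radius 12:
|0·7 + 1·0 − m| / √1 = 12
|m| = 12, so m = 12 or m = −12.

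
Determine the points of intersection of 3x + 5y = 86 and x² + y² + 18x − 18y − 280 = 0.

(−18, 28) and (12, 10)

From the line, y = (86 − 3x)/5. Substituting:
34x² + 204x − 7344 = 0  ⟹  x² + 6x − 216 = 0
x = 12 or x = −18, giving (12, 10) and (−18, 28).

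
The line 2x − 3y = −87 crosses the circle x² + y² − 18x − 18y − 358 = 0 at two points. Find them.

(−9, 23) and (3, 31)

Substitute y = (87 + 2x)/3:
13x² + 78x − 351 = 0  ⟹  x² + 6x − 27 = 0
x = 3 or x = −9, giving (3, 31) and (−9, 23).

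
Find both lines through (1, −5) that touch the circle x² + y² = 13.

2x + 3y = −13 and 3x − 2y = 13

Let a tangent through (1, −5) have slope m. Its distance from (0, 0) must equal √13:
(−1m − (5))² = 13(m² + 1)
6m² − 5m − 6 = 0, so m = −2/3 or m = 3/2.
With m = −2/3: 2x + 3y = −13. With m = 3/2: 3x − 2y = 13.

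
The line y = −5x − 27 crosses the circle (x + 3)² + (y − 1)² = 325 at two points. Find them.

From the line, y = −5x − 27. Substituting:
26x² + 286x + 468 = 0  ⟹  x² + 11x + 18 = 0
x = −2 or x = −9, giving (−2, −17) and (−9, 18).

(−9, 18) and (−2, −17)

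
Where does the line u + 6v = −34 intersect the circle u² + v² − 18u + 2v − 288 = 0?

(−10, −4) and (26, −10)

Express v = (−34 − u)/6 and substitute into the circle:
37u² − 592u − 9620 = 0  ⟹  u² − 16u − 260 = 0
u = 26 or u = −10, giving (26, −10) and (−10, −4).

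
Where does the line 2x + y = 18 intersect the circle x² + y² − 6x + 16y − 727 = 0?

From the line, y = −2x + 18. Substituting:
5x² − 110x − 115 = 0  ⟹  x² − 22x − 23 = 0
x = 23 or x = −1, giving (23, −28) and (−1, 20).

(−1, 20) and (23, −28)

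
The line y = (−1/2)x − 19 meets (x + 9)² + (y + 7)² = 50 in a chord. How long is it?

Substitute y = (−38 − x)/2:
5x² + 120x + 700 = 0  ⟹  x² + 24x + 140 = 0
x = −10 or x = −14, giving (−10, −14) and (−14, −12).
Chord length = distance between (−10, −14) and (−14, −12) = √20 = 2√5.

2√5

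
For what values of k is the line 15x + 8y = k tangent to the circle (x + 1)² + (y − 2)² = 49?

k = −118 or k = 120

The line touches the circle iff its distance from (−1, 2) is 7:
|15·(−1) + 8·2 − k| / √289 = 7
|k − (1)| = 7·17, so k = 120 or k = −118.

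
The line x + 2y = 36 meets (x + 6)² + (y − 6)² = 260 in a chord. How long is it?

Centre (−6, 6), r² = 260. Perpendicular distance d from centre to line = |−30| / √5 = 30/√5.
Chord = 2√(r² − d²) = 2·√(80) = 8√5.

8√5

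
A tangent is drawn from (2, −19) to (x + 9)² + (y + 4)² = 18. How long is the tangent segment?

The centre is (−9, −4) and r = 3√2. The square of the distance from P to the centre is 121 + 225 = 346.
Power of the point: PT² = |PO|² − r² = 328, so PT = 2√82.

2√82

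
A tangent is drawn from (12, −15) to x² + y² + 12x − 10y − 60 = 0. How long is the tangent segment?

The centre is (−6, 5) and r = 11. The square of the distance from P to the centre is 324 + 400 = 724.
The tangent meets the radius at right angles, so tangent² = |PO|² − r² = 724 − 121 = 603.

3√67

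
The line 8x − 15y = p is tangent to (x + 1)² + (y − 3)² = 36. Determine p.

For a tangent, require d(centre, line) = r = 6.
|8·(−1) − 15·3 − p| / √289 = 6
|p − (−53)| = 6·17, so p = 49 or p = −155.

p = −155 or p = 49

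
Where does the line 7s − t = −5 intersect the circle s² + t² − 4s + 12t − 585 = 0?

(−5, −30) and (2, 19)

From the line, t = 7s + 5. Substituting:
50s² + 150s − 500 = 0  ⟹  s² + 3s − 10 = 0
s = 2 or s = −5, giving (2, 19) and (−5, −30).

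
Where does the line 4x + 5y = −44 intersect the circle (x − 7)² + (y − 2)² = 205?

Express y = (−44 − 4x)/5 and substitute into the circle:
41x² + 82x − 984 = 0  ⟹  x² + 2x − 24 = 0
x = 4 or x = −6, giving (4, −12) and (−6, −4).

(−6, −4) and (4, −12)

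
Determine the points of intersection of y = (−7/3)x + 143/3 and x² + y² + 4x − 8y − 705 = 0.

From the line, y = (143 − 7x)/3. Substituting:
58x² − 1798x + 10672 = 0  ⟹  x² − 31x + 184 = 0
x = 23 or x = 8, giving (23, −6) and (8, 29).

(8, 29) and (23, −6)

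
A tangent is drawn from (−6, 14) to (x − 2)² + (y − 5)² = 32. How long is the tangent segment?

√113

Centre (2, 5), r² = 32. |PO|² = (−8)² + (9)² = 145.
The tangent meets the radius at right angles, so tangent² = |PO|² − r² = 145 − 32 = 113.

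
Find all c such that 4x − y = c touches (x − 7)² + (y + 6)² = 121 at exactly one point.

c = 34 ± 11√17

For a tangent, require d(centre, line) = r = 11.
|4·7 − 1·(−6) − c| / √17 = 11
|c − (34)| = 11√17.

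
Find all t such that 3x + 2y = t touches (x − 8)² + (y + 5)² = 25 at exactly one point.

The line touches the circle iff its distance from (8, −5) is 5:
|3·8 + 2·(−5) − t| / √13 = 5
|t − (14)| = 5√13.

t = 14 ± 5√13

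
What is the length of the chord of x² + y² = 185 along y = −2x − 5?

12√5

Substitute y = −2x − 5:
5x² + 20x − 160 = 0  ⟹  x² + 4x − 32 = 0
x = 4 or x = −8, giving (4, −13) and (−8, 11).
|(4, −13) − (−8, 11)| = √((12)² + (−24)²) = 12√5.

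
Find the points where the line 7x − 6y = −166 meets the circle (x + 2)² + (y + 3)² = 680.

(−28, −5) and (−4, 23)

From the line, y = (166 + 7x)/6. Substituting:
85x² + 2720x + 9520 = 0  ⟹  x² + 32x + 112 = 0
x = −4 or x = −28, giving (−4, 23) and (−28, −5).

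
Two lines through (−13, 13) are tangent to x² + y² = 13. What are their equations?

2x + 3y = 13 and 3x + 2y = −13

Let a tangent through (−13, 13) have slope m. Its distance from (0, 0) must equal √13:
(13m − (−13))² = 13(m² + 1)
6m² + 13m + 6 = 0, so m = −2/3 or m = −3/2.
Through (−13, 13) these give 2x + 3y = 13 and 3x + 2y = −13.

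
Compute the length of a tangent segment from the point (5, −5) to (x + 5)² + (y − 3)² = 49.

Centre (−5, 3), r² = 49. |PO|² = (10)² + (−8)² = 164.
Power of the point: PT² = |PO|² − r² = 115, so PT = √115.

√115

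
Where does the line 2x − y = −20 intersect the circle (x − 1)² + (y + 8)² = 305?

From the line, y = 2x + 20. Substituting:
5x² + 110x + 480 = 0  ⟹  x² + 22x + 96 = 0
x = −6 or x = −16, giving (−6, 8) and (−16, −12).

(−16, −12) and (−6, 8)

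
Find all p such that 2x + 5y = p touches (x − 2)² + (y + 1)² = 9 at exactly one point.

p = −1 ± 3√29

For a tangent, require d(centre, line) = r = 3.
|2·2 + 5·(−1) − p| / √29 = 3
|p − (−1)| = 3√29.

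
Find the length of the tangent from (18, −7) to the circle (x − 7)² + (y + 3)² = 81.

2√14

The centre is (7, −3) and r = 9. The square of the distance from P to the centre is 121 + 16 = 137.
By the tangent–radius right angle, tangent length = √(|PO|² − r²) = √56 = 2√14.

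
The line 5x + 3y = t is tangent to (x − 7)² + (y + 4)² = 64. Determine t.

The line touches the circle iff its distance from (7, −4) is 8:
|5·7 + 3·(−4) − t| / √34 = 8
|t − (23)| = 8√34.

t = 23 ± 8√34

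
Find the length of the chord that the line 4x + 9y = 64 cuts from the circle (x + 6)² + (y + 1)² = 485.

Substitute y = (64 − 4x)/9:
97x² + 388x − 31040 = 0  ⟹  x² + 4x − 320 = 0
x = 16 or x = −20, giving (16, 0) and (−20, 16).
|(16, 0) − (−20, 16)| = √((36)² + (−16)²) = 4√97.

4√97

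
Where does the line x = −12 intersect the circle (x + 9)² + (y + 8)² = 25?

(−12, −12) and (−12, −4)

The line gives x = −12. Substituting into the circle:
y² + 16y + 48 = 0
y = −4 or y = −12, giving (−12, −4) and (−12, −12).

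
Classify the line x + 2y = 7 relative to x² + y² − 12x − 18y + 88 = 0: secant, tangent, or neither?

Substituting the line into the circle gives 5x² − 26x + 149 = 0.
Δ = 676 − 2980 = −2304.
No real roots: the line does not meet the circle.

neither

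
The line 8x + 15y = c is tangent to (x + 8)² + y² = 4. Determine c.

c = −98 or c = −30

The line touches the circle iff its distance from (−8, 0) is 2:
|8·(−8) + 15·0 − c| / √289 = 2
|c − (−64)| = 2·17, so c = −30 or c = −98.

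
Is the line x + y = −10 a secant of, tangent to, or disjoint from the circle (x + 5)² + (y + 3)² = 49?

secant

Centre (−5, −3), r² = 49. Distance² from centre to line = (2)²/2 = 2.
Since d² < r², the line cuts the circle twice.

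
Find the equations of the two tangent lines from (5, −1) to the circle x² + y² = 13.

2x − 3y = 13 and 3x + 2y = 13

A line y − (−1) = m(x − (5)) is tangent when its distance from (0, 0) is √13:
(−5m − (1))² = 13(m² + 1)
6m² + 5m − 6 = 0, so m = 2/3 or m = −3/2.
Through (5, −1) these give 2x − 3y = 13 and 3x + 2y = 13.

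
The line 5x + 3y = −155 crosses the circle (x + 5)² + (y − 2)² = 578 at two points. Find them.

(−28, −5) and (−22, −15)

Substitute y = (−155 − 5x)/3:
34x² + 1700x + 20944 = 0  ⟹  x² + 50x + 616 = 0
x = −22 or x = −28, giving (−22, −15) and (−28, −5).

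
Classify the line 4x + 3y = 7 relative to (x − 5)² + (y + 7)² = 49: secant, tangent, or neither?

secant

Substituting the line into the circle gives 25x² − 314x + 568 = 0.
Discriminant = (−314)² − 4·25·(568) = 41796 > 0.
Two real roots: the line is a secant.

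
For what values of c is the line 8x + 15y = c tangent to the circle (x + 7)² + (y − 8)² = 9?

c = 13 or c = 115

The line touches the circle iff its distance from (−7, 8) is 3:
|8·(−7) + 15·8 − c| / √289 = 3
|c − (64)| = 3·17, so c = 115 or c = 13.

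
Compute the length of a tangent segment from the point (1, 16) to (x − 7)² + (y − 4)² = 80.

10

The centre is (7, 4) and r = 4√5. The square of the distance from P to the centre is 36 + 144 = 180.
Power of the point: PT² = |PO|² − r² = 100, so PT = 10.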